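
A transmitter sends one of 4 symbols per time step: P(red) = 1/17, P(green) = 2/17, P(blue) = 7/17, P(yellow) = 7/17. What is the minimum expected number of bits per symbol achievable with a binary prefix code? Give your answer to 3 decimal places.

1.765 bits/symbol

Repeatedly combine the two least-probable nodes; the expected code length is the sum of the merged weights.
merge 1/17 + 2/17 → 3/17
merge 3/17 + 7/17 → 10/17
merge 7/17 + 10/17 → 1
L = 3/17 + 10/17 + 1 = 30/17 ≈ 1.765 bits/symbol.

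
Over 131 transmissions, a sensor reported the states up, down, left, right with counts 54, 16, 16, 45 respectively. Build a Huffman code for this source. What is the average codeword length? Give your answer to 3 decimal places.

Probabilities are the counts divided by 131.
Repeatedly combine the two least-probable nodes; the expected code length is the sum of the merged weights.
merge 16/131 + 16/131 → 32/131
merge 32/131 + 45/131 → 77/131
merge 54/131 + 77/131 → 1
L = 32/131 + 77/131 + 1 = 240/131 ≈ 1.832 bits/symbol.

1.832 bits/symbol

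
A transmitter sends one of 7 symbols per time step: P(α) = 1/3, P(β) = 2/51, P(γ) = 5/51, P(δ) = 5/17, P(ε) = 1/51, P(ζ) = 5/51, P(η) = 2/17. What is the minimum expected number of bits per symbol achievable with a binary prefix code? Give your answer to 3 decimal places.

2.431 bits/symbol

Repeatedly combine the two least-probable nodes; the expected code length is the sum of the merged weights.
merge 1/51 + 2/51 → 1/17
merge 1/17 + 5/51 → 8/51
merge 5/51 + 2/17 → 11/51
merge 8/51 + 11/51 → 19/51
merge 5/17 + 1/3 → 32/51
merge 19/51 + 32/51 → 1
L = 1/17 + 8/51 + 11/51 + 19/51 + 32/51 + 1 = 124/51 ≈ 2.431 bits/symbol.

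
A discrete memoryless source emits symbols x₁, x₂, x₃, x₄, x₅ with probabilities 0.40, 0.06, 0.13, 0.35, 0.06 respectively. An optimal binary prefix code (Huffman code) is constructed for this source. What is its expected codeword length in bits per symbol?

Repeatedly combine the two least-probable nodes; the expected code length is the sum of the merged weights.
merge 3/50 + 3/50 → 3/25
merge 3/25 + 13/100 → 1/4
merge 1/4 + 7/20 → 3/5
merge 2/5 + 3/5 → 1
L = 3/25 + 1/4 + 3/5 + 1 = 197/100 = 1.97 bits/symbol.

1.97 bits/symbol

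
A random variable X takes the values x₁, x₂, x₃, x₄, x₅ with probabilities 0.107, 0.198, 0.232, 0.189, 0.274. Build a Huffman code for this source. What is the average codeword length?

2.296 bits/symbol

Repeatedly combine the two least-probable nodes; the expected code length is the sum of the merged weights.
merge 107/1000 + 189/1000 → 37/125
merge 99/500 + 29/125 → 43/100
merge 137/500 + 37/125 → 57/100
merge 43/100 + 57/100 → 1
L = 37/125 + 43/100 + 57/100 + 1 = 287/125 = 2.296 bits/symbol.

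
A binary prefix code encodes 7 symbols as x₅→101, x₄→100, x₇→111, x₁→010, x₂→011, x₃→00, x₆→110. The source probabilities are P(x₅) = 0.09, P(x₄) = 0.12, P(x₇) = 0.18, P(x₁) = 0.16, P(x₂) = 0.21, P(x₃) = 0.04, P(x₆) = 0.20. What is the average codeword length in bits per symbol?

L̄ = Σ pᵢ·ℓᵢ = 0.09·3 + 0.12·3 + 0.18·3 + 0.16·3 + 0.21·3 + 0.04·2 + 0.20·3 = 2.96 bits/symbol.

2.96 bits/symbol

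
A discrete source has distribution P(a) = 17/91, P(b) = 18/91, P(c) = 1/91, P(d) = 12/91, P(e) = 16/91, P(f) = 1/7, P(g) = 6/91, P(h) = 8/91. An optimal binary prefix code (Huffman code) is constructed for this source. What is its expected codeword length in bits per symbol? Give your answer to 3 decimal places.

2.857 bits/symbol

Repeatedly combine the two least-probable nodes; the expected code length is the sum of the merged weights.
merge 1/91 + 6/91 → 1/13
merge 1/13 + 8/91 → 15/91
merge 12/91 + 1/7 → 25/91
merge 15/91 + 16/91 → 31/91
merge 17/91 + 18/91 → 5/13
merge 25/91 + 31/91 → 8/13
merge 5/13 + 8/13 → 1
L = 1/13 + 15/91 + 25/91 + 31/91 + 5/13 + 8/13 + 1 = 20/7 ≈ 2.857 bits/symbol.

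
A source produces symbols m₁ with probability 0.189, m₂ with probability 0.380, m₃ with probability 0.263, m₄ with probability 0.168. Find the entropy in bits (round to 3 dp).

H = −Σ pᵢ log₂ pᵢ.
−0.189·log₂(0.189) = 0.4543
−0.380·log₂(0.380) = 0.5305
−0.263·log₂(0.263) = 0.5068
−0.168·log₂(0.168) = 0.4323
Sum ≈ 1.9238 → 1.924 bits.

1.924 bits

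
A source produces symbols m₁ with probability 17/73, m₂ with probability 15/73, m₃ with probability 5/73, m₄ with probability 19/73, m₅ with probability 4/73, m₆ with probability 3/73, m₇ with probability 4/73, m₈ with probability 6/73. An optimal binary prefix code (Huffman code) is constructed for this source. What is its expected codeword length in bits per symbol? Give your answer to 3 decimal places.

Repeatedly combine the two least-probable nodes; the expected code length is the sum of the merged weights.
merge 3/73 + 4/73 → 7/73
merge 4/73 + 5/73 → 9/73
merge 6/73 + 7/73 → 13/73
merge 9/73 + 13/73 → 22/73
merge 15/73 + 17/73 → 32/73
merge 19/73 + 22/73 → 41/73
merge 32/73 + 41/73 → 1
L = 7/73 + 9/73 + 13/73 + 22/73 + 32/73 + 41/73 + 1 = 197/73 ≈ 2.699 bits/symbol.

2.699 bits/symbol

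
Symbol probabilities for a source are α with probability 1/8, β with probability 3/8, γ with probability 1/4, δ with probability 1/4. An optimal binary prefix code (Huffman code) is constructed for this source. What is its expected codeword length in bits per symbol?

2 bits/symbol

Repeatedly combine the two least-probable nodes; the expected code length is the sum of the merged weights.
merge 1/8 + 1/4 → 3/8
merge 1/4 + 3/8 → 5/8
merge 3/8 + 5/8 → 1
L = 3/8 + 5/8 + 1 = 2 bits/symbol.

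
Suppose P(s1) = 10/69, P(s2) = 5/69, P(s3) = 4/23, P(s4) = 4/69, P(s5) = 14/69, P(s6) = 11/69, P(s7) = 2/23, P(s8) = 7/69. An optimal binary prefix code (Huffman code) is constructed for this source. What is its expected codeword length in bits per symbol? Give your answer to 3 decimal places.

Repeatedly combine the two least-probable nodes; the expected code length is the sum of the merged weights.
merge 4/69 + 5/69 → 3/23
merge 2/23 + 7/69 → 13/69
merge 3/23 + 10/69 → 19/69
merge 11/69 + 4/23 → 1/3
merge 13/69 + 14/69 → 9/23
merge 19/69 + 1/3 → 14/23
merge 9/23 + 14/23 → 1
L = 3/23 + 13/69 + 19/69 + 1/3 + 9/23 + 14/23 + 1 = 202/69 ≈ 2.928 bits/symbol.

2.928 bits/symbol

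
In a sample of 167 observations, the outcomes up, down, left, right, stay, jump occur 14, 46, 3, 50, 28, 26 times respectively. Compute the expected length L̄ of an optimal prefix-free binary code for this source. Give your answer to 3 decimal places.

Probabilities are the counts divided by 167.
Repeatedly combine the two least-probable nodes; the expected code length is the sum of the merged weights.
merge 3/167 + 14/167 → 17/167
merge 17/167 + 26/167 → 43/167
merge 28/167 + 43/167 → 71/167
merge 46/167 + 50/167 → 96/167
merge 71/167 + 96/167 → 1
L = 17/167 + 43/167 + 71/167 + 96/167 + 1 = 394/167 ≈ 2.359 bits/symbol.

2.359 bits/symbol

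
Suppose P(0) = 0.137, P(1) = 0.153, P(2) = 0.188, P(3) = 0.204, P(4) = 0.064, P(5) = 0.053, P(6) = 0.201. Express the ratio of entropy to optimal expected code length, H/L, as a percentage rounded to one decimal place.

Entropy H = −Σ p log₂ p ≈ 2.6721 bits.
Huffman merges: 53/1000+8/125→117/1000; 117/1000+137/1000→127/500; 153/1000+47/250→341/1000; 201/1000+51/250→81/200; 127/500+341/1000→119/200; 81/200+119/200→1. L = 339/125 ≈ 2.7120.
Efficiency = H/L = 2.6721/2.7120 = 98.5%.

98.5%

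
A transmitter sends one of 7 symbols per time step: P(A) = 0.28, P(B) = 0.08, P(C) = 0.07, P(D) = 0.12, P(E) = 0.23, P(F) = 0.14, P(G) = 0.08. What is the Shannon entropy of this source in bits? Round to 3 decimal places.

2.618 bits

H = −Σ pᵢ log₂ pᵢ.
−0.28·log₂(0.28) = 0.5142
−0.08·log₂(0.08) = 0.2915
−0.07·log₂(0.07) = 0.2686
−0.12·log₂(0.12) = 0.3671
−0.23·log₂(0.23) = 0.4877
−0.14·log₂(0.14) = 0.3971
−0.08·log₂(0.08) = 0.2915
Sum ≈ 2.6176 → 2.618 bits.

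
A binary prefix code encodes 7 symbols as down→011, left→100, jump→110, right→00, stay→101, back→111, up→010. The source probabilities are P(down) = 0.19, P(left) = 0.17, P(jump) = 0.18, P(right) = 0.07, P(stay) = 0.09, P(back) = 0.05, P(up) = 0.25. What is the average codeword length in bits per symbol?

L̄ = Σ pᵢ·ℓᵢ = 0.19·3 + 0.17·3 + 0.18·3 + 0.07·2 + 0.09·3 + 0.05·3 + 0.25·3 = 2.93 bits/symbol.

2.93 bits/symbol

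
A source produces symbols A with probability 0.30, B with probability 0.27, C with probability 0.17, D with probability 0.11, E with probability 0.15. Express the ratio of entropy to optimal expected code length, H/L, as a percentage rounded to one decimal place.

98.5%

Entropy H = −Σ p log₂ p ≈ 2.2265 bits.
Huffman merges: 11/100+3/20→13/50; 17/100+13/50→43/100; 27/100+3/10→57/100; 43/100+57/100→1. L = 113/50 ≈ 2.2600.
Efficiency = H/L = 2.2265/2.2600 = 98.5%.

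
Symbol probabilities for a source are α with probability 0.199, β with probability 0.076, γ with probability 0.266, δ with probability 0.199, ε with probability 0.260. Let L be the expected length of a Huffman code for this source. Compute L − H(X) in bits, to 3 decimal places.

0.052 bits

Entropy H = −Σ p log₂ p ≈ 2.2230 bits.
Huffman merges: 19/250+199/1000→11/40; 199/1000+13/50→459/1000; 133/500+11/40→541/1000; 459/1000+541/1000→1. L = 91/40 ≈ 2.2750.
L − H = 2.2750 − 2.2230 = 0.052 bits.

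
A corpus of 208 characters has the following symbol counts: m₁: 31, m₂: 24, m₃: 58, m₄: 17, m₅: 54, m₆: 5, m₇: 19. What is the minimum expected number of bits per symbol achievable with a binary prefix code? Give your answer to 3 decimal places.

Probabilities are the counts divided by 208.
Repeatedly combine the two least-probable nodes; the expected code length is the sum of the merged weights.
merge 5/208 + 17/208 → 11/104
merge 19/208 + 11/104 → 41/208
merge 3/26 + 31/208 → 55/208
merge 41/208 + 27/104 → 95/208
merge 55/208 + 29/104 → 113/208
merge 95/208 + 113/208 → 1
L = 11/104 + 41/208 + 55/208 + 95/208 + 113/208 + 1 = 267/104 ≈ 2.567 bits/symbol.

2.567 bits/symbol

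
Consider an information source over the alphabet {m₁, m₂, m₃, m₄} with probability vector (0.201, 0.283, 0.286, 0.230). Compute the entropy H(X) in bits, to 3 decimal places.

H = −Σ pᵢ log₂ pᵢ.
−0.201·log₂(0.201) = 0.4653
−0.283·log₂(0.283) = 0.5154
−0.286·log₂(0.286) = 0.5165
−0.230·log₂(0.230) = 0.4877
Sum ≈ 1.9848 → 1.985 bits.

1.985 bits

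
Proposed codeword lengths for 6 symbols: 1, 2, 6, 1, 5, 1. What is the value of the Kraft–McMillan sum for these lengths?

1.796875

With common denominator 2^6 = 64: Σ 2^(−ℓᵢ) = 32/64 + 16/64 + 1/64 + 32/64 + 2/64 + 32/64 = 115/64 = 1.796875.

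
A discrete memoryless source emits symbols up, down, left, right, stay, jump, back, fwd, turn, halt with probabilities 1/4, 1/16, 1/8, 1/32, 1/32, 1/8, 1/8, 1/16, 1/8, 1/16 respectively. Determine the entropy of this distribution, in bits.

Each probability is a power of 1/2, so log₂(1/p) is an integer.
H = Σ p·log₂(1/p) = 1/4·2 + 1/16·4 + 1/8·3 + 1/32·5 + 1/32·5 + 1/8·3 + 1/8·3 + 1/16·4 + 1/8·3 + 1/16·4 = 3.0625 bits.

3.0625 bits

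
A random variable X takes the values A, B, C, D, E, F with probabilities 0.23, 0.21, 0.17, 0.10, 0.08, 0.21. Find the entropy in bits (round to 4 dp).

2.4916 bits

H = −Σ pᵢ log₂ pᵢ.
−0.23·log₂(0.23) = 0.4877
−0.21·log₂(0.21) = 0.4728
−0.17·log₂(0.17) = 0.4346
−0.10·log₂(0.10) = 0.3322
−0.08·log₂(0.08) = 0.2915
−0.21·log₂(0.21) = 0.4728
Sum ≈ 2.4916 → 2.4916 bits.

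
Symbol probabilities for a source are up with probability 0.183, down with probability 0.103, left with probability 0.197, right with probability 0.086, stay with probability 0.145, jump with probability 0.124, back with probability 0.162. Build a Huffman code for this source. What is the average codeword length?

2.803 bits/symbol

Repeatedly combine the two least-probable nodes; the expected code length is the sum of the merged weights.
merge 43/500 + 103/1000 → 189/1000
merge 31/250 + 29/200 → 269/1000
merge 81/500 + 183/1000 → 69/200
merge 189/1000 + 197/1000 → 193/500
merge 269/1000 + 69/200 → 307/500
merge 193/500 + 307/500 → 1
L = 189/1000 + 269/1000 + 69/200 + 193/500 + 307/500 + 1 = 2803/1000 = 2.803 bits/symbol.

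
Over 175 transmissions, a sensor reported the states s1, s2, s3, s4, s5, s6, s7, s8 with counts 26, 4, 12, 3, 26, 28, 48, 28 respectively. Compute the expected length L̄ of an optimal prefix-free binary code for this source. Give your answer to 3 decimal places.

2.714 bits/symbol

Probabilities are the counts divided by 175.
Repeatedly combine the two least-probable nodes; the expected code length is the sum of the merged weights.
merge 3/175 + 4/175 → 1/25
merge 1/25 + 12/175 → 19/175
merge 19/175 + 26/175 → 9/35
merge 26/175 + 4/25 → 54/175
merge 4/25 + 9/35 → 73/175
merge 48/175 + 54/175 → 102/175
merge 73/175 + 102/175 → 1
L = 1/25 + 19/175 + 9/35 + 54/175 + 73/175 + 102/175 + 1 = 19/7 ≈ 2.714 bits/symbol.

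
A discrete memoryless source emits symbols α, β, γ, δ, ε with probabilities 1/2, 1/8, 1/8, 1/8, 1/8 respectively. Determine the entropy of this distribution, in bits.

Each probability is a power of 1/2, so log₂(1/p) is an integer.
H = Σ p·log₂(1/p) = 1/2·1 + 1/8·3 + 1/8·3 + 1/8·3 + 1/8·3 = 2 bits.

2 bits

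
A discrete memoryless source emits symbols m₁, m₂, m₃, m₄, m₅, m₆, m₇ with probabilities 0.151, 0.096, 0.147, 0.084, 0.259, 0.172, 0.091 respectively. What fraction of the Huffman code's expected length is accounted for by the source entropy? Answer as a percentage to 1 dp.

Entropy H = −Σ p log₂ p ≈ 2.6994 bits.
Huffman merges: 21/250+91/1000→7/40; 12/125+147/1000→243/1000; 151/1000+43/250→323/1000; 7/40+243/1000→209/500; 259/1000+323/1000→291/500; 209/500+291/500→1. L = 2741/1000 ≈ 2.7410.
Efficiency = H/L = 2.6994/2.7410 = 98.5%.

98.5%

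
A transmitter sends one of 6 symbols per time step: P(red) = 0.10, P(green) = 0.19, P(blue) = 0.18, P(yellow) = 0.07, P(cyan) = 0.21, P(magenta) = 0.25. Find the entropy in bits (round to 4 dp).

H = −Σ pᵢ log₂ pᵢ.
−0.10·log₂(0.10) = 0.3322
−0.19·log₂(0.19) = 0.4552
−0.18·log₂(0.18) = 0.4453
−0.07·log₂(0.07) = 0.2686
−0.21·log₂(0.21) = 0.4728
−0.25·log₂(0.25) = 0.5000
Sum ≈ 2.4741 → 2.4741 bits.

2.4741 bits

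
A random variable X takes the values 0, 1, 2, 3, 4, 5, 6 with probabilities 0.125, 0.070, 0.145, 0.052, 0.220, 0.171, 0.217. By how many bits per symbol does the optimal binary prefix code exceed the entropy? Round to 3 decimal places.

Entropy H = −Σ p log₂ p ≈ 2.6639 bits.
Huffman merges: 13/250+7/100→61/500; 61/500+1/8→247/1000; 29/200+171/1000→79/250; 217/1000+11/50→437/1000; 247/1000+79/250→563/1000; 437/1000+563/1000→1. L = 537/200 ≈ 2.6850.
L − H = 2.6850 − 2.6639 = 0.021 bits.

0.021 bits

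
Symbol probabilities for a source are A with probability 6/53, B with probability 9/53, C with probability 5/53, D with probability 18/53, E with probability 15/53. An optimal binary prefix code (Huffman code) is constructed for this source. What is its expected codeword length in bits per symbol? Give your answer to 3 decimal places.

Repeatedly combine the two least-probable nodes; the expected code length is the sum of the merged weights.
merge 5/53 + 6/53 → 11/53
merge 9/53 + 11/53 → 20/53
merge 15/53 + 18/53 → 33/53
merge 20/53 + 33/53 → 1
L = 11/53 + 20/53 + 33/53 + 1 = 117/53 ≈ 2.208 bits/symbol.

2.208 bits/symbol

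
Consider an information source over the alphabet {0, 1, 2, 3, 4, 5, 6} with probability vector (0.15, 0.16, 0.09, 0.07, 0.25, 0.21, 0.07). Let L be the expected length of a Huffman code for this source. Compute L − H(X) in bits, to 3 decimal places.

0.024 bits

Entropy H = −Σ p log₂ p ≈ 2.6561 bits.
Huffman merges: 7/100+7/100→7/50; 9/100+7/50→23/100; 3/20+4/25→31/100; 21/100+23/100→11/25; 1/4+31/100→14/25; 11/25+14/25→1. L = 67/25 ≈ 2.6800.
L − H = 2.6800 − 2.6561 = 0.024 bits.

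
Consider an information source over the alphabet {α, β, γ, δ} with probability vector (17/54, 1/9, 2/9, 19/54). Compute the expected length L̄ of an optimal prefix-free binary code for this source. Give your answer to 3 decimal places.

1.981 bits/symbol

Repeatedly combine the two least-probable nodes; the expected code length is the sum of the merged weights.
merge 1/9 + 2/9 → 1/3
merge 17/54 + 1/3 → 35/54
merge 19/54 + 35/54 → 1
L = 1/3 + 35/54 + 1 = 107/54 ≈ 1.981 bits/symbol.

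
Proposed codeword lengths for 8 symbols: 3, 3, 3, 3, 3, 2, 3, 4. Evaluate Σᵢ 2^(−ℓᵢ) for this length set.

With common denominator 2^4 = 16: Σ 2^(−ℓᵢ) = 2/16 + 2/16 + 2/16 + 2/16 + 2/16 + 4/16 + 2/16 + 1/16 = 17/16 = 1.0625.

1.0625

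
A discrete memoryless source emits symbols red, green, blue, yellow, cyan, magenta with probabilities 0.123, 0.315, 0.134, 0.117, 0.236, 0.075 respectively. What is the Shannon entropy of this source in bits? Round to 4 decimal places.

H = −Σ pᵢ log₂ pᵢ.
−0.123·log₂(0.123) = 0.3719
−0.315·log₂(0.315) = 0.5250
−0.134·log₂(0.134) = 0.3886
−0.117·log₂(0.117) = 0.3622
−0.236·log₂(0.236) = 0.4916
−0.075·log₂(0.075) = 0.2803
Sum ≈ 2.4195 → 2.4195 bits.

2.4195 bits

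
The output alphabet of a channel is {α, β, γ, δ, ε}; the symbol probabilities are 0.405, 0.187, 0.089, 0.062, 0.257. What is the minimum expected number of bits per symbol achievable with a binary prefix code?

2.084 bits/symbol

Repeatedly combine the two least-probable nodes; the expected code length is the sum of the merged weights.
merge 31/500 + 89/1000 → 151/1000
merge 151/1000 + 187/1000 → 169/500
merge 257/1000 + 169/500 → 119/200
merge 81/200 + 119/200 → 1
L = 151/1000 + 169/500 + 119/200 + 1 = 521/250 = 2.084 bits/symbol.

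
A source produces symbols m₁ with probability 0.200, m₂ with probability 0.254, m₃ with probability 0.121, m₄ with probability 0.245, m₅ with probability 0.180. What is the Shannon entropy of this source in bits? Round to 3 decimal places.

2.278 bits

H = −Σ pᵢ log₂ pᵢ.
−0.200·log₂(0.200) = 0.4644
−0.254·log₂(0.254) = 0.5022
−0.121·log₂(0.121) = 0.3687
−0.245·log₂(0.245) = 0.4971
−0.180·log₂(0.180) = 0.4453
Sum ≈ 2.2777 → 2.278 bits.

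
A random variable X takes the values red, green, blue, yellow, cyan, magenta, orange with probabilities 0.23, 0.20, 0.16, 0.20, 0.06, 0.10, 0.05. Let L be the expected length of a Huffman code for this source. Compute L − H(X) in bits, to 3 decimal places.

0.049 bits

Entropy H = −Σ p log₂ p ≈ 2.6313 bits.
Huffman merges: 1/20+3/50→11/100; 1/10+11/100→21/100; 4/25+1/5→9/25; 1/5+21/100→41/100; 23/100+9/25→59/100; 41/100+59/100→1. L = 67/25 ≈ 2.6800.
L − H = 2.6800 − 2.6313 = 0.049 bits.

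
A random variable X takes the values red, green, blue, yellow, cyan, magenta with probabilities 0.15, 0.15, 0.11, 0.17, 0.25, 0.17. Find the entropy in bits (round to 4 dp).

2.5406 bits

H = −Σ pᵢ log₂ pᵢ.
−0.15·log₂(0.15) = 0.4105
−0.15·log₂(0.15) = 0.4105
−0.11·log₂(0.11) = 0.3503
−0.17·log₂(0.17) = 0.4346
−0.25·log₂(0.25) = 0.5000
−0.17·log₂(0.17) = 0.4346
Sum ≈ 2.5406 → 2.5406 bits.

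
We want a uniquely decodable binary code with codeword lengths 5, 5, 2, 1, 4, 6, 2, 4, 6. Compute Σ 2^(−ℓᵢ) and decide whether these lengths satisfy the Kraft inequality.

1.21875; no

With common denominator 2^6 = 64: Σ 2^(−ℓᵢ) = 2/64 + 2/64 + 16/64 + 32/64 + 4/64 + 1/64 + 16/64 + 4/64 + 1/64 = 78/64 = 1.21875.
Kraft's inequality requires Σ ≤ 1; here Σ = 1.21875 > 1, so no such prefix code exists.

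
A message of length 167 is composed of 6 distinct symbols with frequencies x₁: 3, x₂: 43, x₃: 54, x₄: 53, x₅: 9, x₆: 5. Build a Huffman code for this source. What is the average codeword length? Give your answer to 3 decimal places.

2.150 bits/symbol

Probabilities are the counts divided by 167.
Repeatedly combine the two least-probable nodes; the expected code length is the sum of the merged weights.
merge 3/167 + 5/167 → 8/167
merge 8/167 + 9/167 → 17/167
merge 17/167 + 43/167 → 60/167
merge 53/167 + 54/167 → 107/167
merge 60/167 + 107/167 → 1
L = 8/167 + 17/167 + 60/167 + 107/167 + 1 = 359/167 ≈ 2.150 bits/symbol.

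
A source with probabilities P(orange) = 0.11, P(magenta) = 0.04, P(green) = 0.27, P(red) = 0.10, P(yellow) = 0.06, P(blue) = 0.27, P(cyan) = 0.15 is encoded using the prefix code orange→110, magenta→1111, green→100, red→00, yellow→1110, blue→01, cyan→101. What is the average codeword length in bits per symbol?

L̄ = Σ pᵢ·ℓᵢ = 0.11·3 + 0.04·4 + 0.27·3 + 0.10·2 + 0.06·4 + 0.27·2 + 0.15·3 = 2.73 bits/symbol.

2.73 bits/symbol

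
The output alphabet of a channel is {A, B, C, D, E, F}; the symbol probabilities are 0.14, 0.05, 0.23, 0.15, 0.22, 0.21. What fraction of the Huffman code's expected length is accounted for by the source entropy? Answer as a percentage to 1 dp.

97.4%

Entropy H = −Σ p log₂ p ≈ 2.4648 bits.
Huffman merges: 1/20+7/50→19/100; 3/20+19/100→17/50; 21/100+11/50→43/100; 23/100+17/50→57/100; 43/100+57/100→1. L = 253/100 ≈ 2.5300.
Efficiency = H/L = 2.4648/2.5300 = 97.4%.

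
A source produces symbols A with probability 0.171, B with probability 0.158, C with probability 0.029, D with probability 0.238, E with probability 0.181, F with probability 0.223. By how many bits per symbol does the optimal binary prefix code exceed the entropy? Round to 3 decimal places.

0.113 bits

Entropy H = −Σ p log₂ p ≈ 2.4264 bits.
Huffman merges: 29/1000+79/500→187/1000; 171/1000+181/1000→44/125; 187/1000+223/1000→41/100; 119/500+44/125→59/100; 41/100+59/100→1. L = 2539/1000 ≈ 2.5390.
L − H = 2.5390 − 2.4264 = 0.113 bits.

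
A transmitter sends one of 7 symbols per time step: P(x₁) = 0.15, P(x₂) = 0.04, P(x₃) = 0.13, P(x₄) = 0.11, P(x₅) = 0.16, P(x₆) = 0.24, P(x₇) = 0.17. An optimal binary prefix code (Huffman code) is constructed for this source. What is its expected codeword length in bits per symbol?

2.74 bits/symbol

Repeatedly combine the two least-probable nodes; the expected code length is the sum of the merged weights.
merge 1/25 + 11/100 → 3/20
merge 13/100 + 3/20 → 7/25
merge 3/20 + 4/25 → 31/100
merge 17/100 + 6/25 → 41/100
merge 7/25 + 31/100 → 59/100
merge 41/100 + 59/100 → 1
L = 3/20 + 7/25 + 31/100 + 41/100 + 59/100 + 1 = 137/50 = 2.74 bits/symbol.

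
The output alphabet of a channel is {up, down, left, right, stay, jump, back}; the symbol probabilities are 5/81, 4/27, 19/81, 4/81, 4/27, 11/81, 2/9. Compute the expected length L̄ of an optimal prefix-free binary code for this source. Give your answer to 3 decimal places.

2.654 bits/symbol

Repeatedly combine the two least-probable nodes; the expected code length is the sum of the merged weights.
merge 4/81 + 5/81 → 1/9
merge 1/9 + 11/81 → 20/81
merge 4/27 + 4/27 → 8/27
merge 2/9 + 19/81 → 37/81
merge 20/81 + 8/27 → 44/81
merge 37/81 + 44/81 → 1
L = 1/9 + 20/81 + 8/27 + 37/81 + 44/81 + 1 = 215/81 ≈ 2.654 bits/symbol.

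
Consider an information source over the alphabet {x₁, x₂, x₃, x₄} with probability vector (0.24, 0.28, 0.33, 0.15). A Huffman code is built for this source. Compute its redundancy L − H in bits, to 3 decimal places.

Entropy H = −Σ p log₂ p ≈ 1.9467 bits.
Huffman merges: 3/20+6/25→39/100; 7/25+33/100→61/100; 39/100+61/100→1. L = 2 ≈ 2.0000.
L − H = 2.0000 − 1.9467 = 0.053 bits.

0.053 bits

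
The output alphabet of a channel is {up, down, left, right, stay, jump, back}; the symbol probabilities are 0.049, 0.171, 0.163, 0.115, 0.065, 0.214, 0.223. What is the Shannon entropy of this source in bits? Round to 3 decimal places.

2.649 bits

H = −Σ pᵢ log₂ pᵢ.
−0.049·log₂(0.049) = 0.2132
−0.171·log₂(0.171) = 0.4357
−0.163·log₂(0.163) = 0.4266
−0.115·log₂(0.115) = 0.3588
−0.065·log₂(0.065) = 0.2563
−0.214·log₂(0.214) = 0.4760
−0.223·log₂(0.223) = 0.4828
Sum ≈ 2.6494 → 2.649 bits.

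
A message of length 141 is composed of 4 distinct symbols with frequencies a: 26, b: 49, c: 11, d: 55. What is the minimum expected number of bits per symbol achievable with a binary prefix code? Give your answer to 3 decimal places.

Probabilities are the counts divided by 141.
Repeatedly combine the two least-probable nodes; the expected code length is the sum of the merged weights.
merge 11/141 + 26/141 → 37/141
merge 37/141 + 49/141 → 86/141
merge 55/141 + 86/141 → 1
L = 37/141 + 86/141 + 1 = 88/47 ≈ 1.872 bits/symbol.

1.872 bits/symbol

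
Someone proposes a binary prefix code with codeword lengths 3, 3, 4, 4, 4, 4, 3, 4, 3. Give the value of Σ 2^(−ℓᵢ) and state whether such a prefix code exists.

0.8125; yes

With common denominator 2^4 = 16: Σ 2^(−ℓᵢ) = 2/16 + 2/16 + 1/16 + 1/16 + 1/16 + 1/16 + 2/16 + 1/16 + 2/16 = 13/16 = 0.8125.
Kraft's inequality requires Σ ≤ 1; here Σ = 0.8125 ≤ 1, so such a prefix code exists.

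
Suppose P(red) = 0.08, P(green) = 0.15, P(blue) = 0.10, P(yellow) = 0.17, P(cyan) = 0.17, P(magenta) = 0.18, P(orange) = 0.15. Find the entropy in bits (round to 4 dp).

H = −Σ pᵢ log₂ pᵢ.
−0.08·log₂(0.08) = 0.2915
−0.15·log₂(0.15) = 0.4105
−0.10·log₂(0.10) = 0.3322
−0.17·log₂(0.17) = 0.4346
−0.17·log₂(0.17) = 0.4346
−0.18·log₂(0.18) = 0.4453
−0.15·log₂(0.15) = 0.4105
Sum ≈ 2.7593 → 2.7593 bits.

2.7593 bits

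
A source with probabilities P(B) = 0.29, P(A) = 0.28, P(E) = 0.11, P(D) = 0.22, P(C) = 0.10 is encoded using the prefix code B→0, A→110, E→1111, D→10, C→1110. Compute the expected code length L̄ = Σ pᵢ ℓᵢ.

2.41 bits/symbol

L̄ = Σ pᵢ·ℓᵢ = 0.29·1 + 0.28·3 + 0.11·4 + 0.22·2 + 0.10·4 = 2.41 bits/symbol.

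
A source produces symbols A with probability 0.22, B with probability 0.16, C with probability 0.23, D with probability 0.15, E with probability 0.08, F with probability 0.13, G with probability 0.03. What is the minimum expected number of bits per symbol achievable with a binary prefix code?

Repeatedly combine the two least-probable nodes; the expected code length is the sum of the merged weights.
merge 3/100 + 2/25 → 11/100
merge 11/100 + 13/100 → 6/25
merge 3/20 + 4/25 → 31/100
merge 11/50 + 23/100 → 9/20
merge 6/25 + 31/100 → 11/20
merge 9/20 + 11/20 → 1
L = 11/100 + 6/25 + 31/100 + 9/20 + 11/20 + 1 = 133/50 = 2.66 bits/symbol.

2.66 bits/symbol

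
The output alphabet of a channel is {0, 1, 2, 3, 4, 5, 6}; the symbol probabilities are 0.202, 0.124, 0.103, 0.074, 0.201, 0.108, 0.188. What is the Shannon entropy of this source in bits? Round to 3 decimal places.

2.721 bits

H = −Σ pᵢ log₂ pᵢ.
−0.202·log₂(0.202) = 0.4661
−0.124·log₂(0.124) = 0.3734
−0.103·log₂(0.103) = 0.3378
−0.074·log₂(0.074) = 0.2780
−0.201·log₂(0.201) = 0.4653
−0.108·log₂(0.108) = 0.3468
−0.188·log₂(0.188) = 0.4533
Sum ≈ 2.7206 → 2.721 bits.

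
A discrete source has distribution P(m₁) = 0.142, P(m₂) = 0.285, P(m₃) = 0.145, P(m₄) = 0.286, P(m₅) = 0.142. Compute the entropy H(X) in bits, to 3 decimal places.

2.236 bits

H = −Σ pᵢ log₂ pᵢ.
−0.142·log₂(0.142) = 0.3999
−0.285·log₂(0.285) = 0.5161
−0.145·log₂(0.145) = 0.4040
−0.286·log₂(0.286) = 0.5165
−0.142·log₂(0.142) = 0.3999
Sum ≈ 2.2363 → 2.236 bits.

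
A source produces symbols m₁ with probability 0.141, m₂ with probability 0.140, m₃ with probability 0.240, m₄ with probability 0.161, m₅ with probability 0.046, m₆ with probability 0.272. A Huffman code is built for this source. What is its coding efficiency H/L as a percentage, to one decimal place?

97.6%

Entropy H = −Σ p log₂ p ≈ 2.4292 bits.
Huffman merges: 23/500+7/50→93/500; 141/1000+161/1000→151/500; 93/500+6/25→213/500; 34/125+151/500→287/500; 213/500+287/500→1. L = 311/125 ≈ 2.4880.
Efficiency = H/L = 2.4292/2.4880 = 97.6%.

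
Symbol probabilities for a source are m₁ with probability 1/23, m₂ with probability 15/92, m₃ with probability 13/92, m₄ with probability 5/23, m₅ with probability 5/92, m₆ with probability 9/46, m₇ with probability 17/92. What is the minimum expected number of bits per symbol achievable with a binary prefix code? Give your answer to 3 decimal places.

Repeatedly combine the two least-probable nodes; the expected code length is the sum of the merged weights.
merge 1/23 + 5/92 → 9/92
merge 9/92 + 13/92 → 11/46
merge 15/92 + 17/92 → 8/23
merge 9/46 + 5/23 → 19/46
merge 11/46 + 8/23 → 27/46
merge 19/46 + 27/46 → 1
L = 9/92 + 11/46 + 8/23 + 19/46 + 27/46 + 1 = 247/92 ≈ 2.685 bits/symbol.

2.685 bits/symbol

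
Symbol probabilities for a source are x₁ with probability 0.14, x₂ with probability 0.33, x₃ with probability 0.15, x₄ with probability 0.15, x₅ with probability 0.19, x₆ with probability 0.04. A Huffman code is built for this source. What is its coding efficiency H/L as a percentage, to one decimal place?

96.3%

Entropy H = −Σ p log₂ p ≈ 2.3870 bits.
Huffman merges: 1/25+7/50→9/50; 3/20+3/20→3/10; 9/50+19/100→37/100; 3/10+33/100→63/100; 37/100+63/100→1. L = 62/25 ≈ 2.4800.
Efficiency = H/L = 2.3870/2.4800 = 96.3%.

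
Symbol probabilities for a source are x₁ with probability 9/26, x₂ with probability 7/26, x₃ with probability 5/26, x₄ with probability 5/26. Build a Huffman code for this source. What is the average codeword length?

2 bits/symbol

Repeatedly combine the two least-probable nodes; the expected code length is the sum of the merged weights.
merge 5/26 + 5/26 → 5/13
merge 7/26 + 9/26 → 8/13
merge 5/13 + 8/13 → 1
L = 5/13 + 8/13 + 1 = 2 bits/symbol.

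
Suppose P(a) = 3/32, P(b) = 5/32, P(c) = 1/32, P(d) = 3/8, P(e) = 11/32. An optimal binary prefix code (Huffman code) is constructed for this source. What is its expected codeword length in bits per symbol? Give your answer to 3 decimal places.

2.031 bits/symbol

Repeatedly combine the two least-probable nodes; the expected code length is the sum of the merged weights.
merge 1/32 + 3/32 → 1/8
merge 1/8 + 5/32 → 9/32
merge 9/32 + 11/32 → 5/8
merge 3/8 + 5/8 → 1
L = 1/8 + 9/32 + 5/8 + 1 = 65/32 ≈ 2.031 bits/symbol.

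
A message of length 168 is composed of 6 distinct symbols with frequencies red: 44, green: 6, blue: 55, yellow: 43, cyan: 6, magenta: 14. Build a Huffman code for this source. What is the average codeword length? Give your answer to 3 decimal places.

Probabilities are the counts divided by 168.
Repeatedly combine the two least-probable nodes; the expected code length is the sum of the merged weights.
merge 1/28 + 1/28 → 1/14
merge 1/14 + 1/12 → 13/84
merge 13/84 + 43/168 → 23/56
merge 11/42 + 55/168 → 33/56
merge 23/56 + 33/56 → 1
L = 1/14 + 13/84 + 23/56 + 33/56 + 1 = 187/84 ≈ 2.226 bits/symbol.

2.226 bits/symbol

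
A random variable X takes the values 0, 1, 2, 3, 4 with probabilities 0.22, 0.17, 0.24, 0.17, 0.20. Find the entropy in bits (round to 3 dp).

2.308 bits

H = −Σ pᵢ log₂ pᵢ.
−0.22·log₂(0.22) = 0.4806
−0.17·log₂(0.17) = 0.4346
−0.24·log₂(0.24) = 0.4941
−0.17·log₂(0.17) = 0.4346
−0.20·log₂(0.20) = 0.4644
Sum ≈ 2.3083 → 2.308 bits.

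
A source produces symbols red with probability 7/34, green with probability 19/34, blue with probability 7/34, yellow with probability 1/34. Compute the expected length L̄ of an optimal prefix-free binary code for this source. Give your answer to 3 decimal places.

Repeatedly combine the two least-probable nodes; the expected code length is the sum of the merged weights.
merge 1/34 + 7/34 → 4/17
merge 7/34 + 4/17 → 15/34
merge 15/34 + 19/34 → 1
L = 4/17 + 15/34 + 1 = 57/34 ≈ 1.676 bits/symbol.

1.676 bits/symbol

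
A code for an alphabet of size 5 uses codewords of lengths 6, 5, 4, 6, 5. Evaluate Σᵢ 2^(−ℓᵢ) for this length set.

With common denominator 2^6 = 64: Σ 2^(−ℓᵢ) = 1/64 + 2/64 + 4/64 + 1/64 + 2/64 = 10/64 = 0.15625.

0.15625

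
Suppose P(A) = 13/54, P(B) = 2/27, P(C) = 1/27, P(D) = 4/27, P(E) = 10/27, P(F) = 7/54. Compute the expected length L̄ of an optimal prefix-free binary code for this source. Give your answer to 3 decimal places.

2.352 bits/symbol

Repeatedly combine the two least-probable nodes; the expected code length is the sum of the merged weights.
merge 1/27 + 2/27 → 1/9
merge 1/9 + 7/54 → 13/54
merge 4/27 + 13/54 → 7/18
merge 13/54 + 10/27 → 11/18
merge 7/18 + 11/18 → 1
L = 1/9 + 13/54 + 7/18 + 11/18 + 1 = 127/54 ≈ 2.352 bits/symbol.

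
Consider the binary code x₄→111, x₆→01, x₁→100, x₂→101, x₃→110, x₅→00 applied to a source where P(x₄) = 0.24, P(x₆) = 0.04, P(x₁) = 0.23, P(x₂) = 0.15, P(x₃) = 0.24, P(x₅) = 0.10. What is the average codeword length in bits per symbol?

L̄ = Σ pᵢ·ℓᵢ = 0.24·3 + 0.04·2 + 0.23·3 + 0.15·3 + 0.24·3 + 0.10·2 = 2.86 bits/symbol.

2.86 bits/symbol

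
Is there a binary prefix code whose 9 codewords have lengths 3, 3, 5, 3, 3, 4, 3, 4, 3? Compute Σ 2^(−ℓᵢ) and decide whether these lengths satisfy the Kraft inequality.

With common denominator 2^5 = 32: Σ 2^(−ℓᵢ) = 4/32 + 4/32 + 1/32 + 4/32 + 4/32 + 2/32 + 4/32 + 2/32 + 4/32 = 29/32 = 0.90625.
Kraft's inequality requires Σ ≤ 1; here Σ = 0.90625 ≤ 1, so such a prefix code exists.

0.90625; yes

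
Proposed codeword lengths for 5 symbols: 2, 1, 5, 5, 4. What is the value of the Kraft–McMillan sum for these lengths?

With common denominator 2^5 = 32: Σ 2^(−ℓᵢ) = 8/32 + 16/32 + 1/32 + 1/32 + 2/32 = 28/32 = 0.875.

0.875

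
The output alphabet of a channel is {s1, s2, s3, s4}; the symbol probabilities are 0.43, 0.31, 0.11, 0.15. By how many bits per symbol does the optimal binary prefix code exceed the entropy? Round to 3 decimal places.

Entropy H = −Σ p log₂ p ≈ 1.8082 bits.
Huffman merges: 11/100+3/20→13/50; 13/50+31/100→57/100; 43/100+57/100→1. L = 183/100 ≈ 1.8300.
L − H = 1.8300 − 1.8082 = 0.022 bits.

0.022 bits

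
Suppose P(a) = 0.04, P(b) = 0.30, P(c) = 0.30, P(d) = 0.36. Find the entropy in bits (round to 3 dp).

H = −Σ pᵢ log₂ pᵢ.
−0.04·log₂(0.04) = 0.1858
−0.30·log₂(0.30) = 0.5211
−0.30·log₂(0.30) = 0.5211
−0.36·log₂(0.36) = 0.5306
Sum ≈ 1.7585 → 1.759 bits.

1.759 bits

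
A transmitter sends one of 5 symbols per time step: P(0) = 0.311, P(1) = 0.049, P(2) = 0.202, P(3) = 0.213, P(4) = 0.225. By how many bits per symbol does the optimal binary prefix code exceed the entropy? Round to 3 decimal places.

Entropy H = −Σ p log₂ p ≈ 2.1628 bits.
Huffman merges: 49/1000+101/500→251/1000; 213/1000+9/40→219/500; 251/1000+311/1000→281/500; 219/500+281/500→1. L = 2251/1000 ≈ 2.2510.
L − H = 2.2510 − 2.1628 = 0.088 bits.

0.088 bits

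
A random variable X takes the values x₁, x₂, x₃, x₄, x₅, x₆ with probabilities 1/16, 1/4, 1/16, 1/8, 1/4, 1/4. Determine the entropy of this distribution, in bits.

2.375 bits

Each probability is a power of 1/2, so log₂(1/p) is an integer.
H = Σ p·log₂(1/p) = 1/16·4 + 1/4·2 + 1/16·4 + 1/8·3 + 1/4·2 + 1/4·2 = 2.375 bits.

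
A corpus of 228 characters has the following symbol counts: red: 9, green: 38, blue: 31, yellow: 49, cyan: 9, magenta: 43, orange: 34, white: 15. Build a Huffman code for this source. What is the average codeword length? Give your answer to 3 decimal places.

2.820 bits/symbol

Probabilities are the counts divided by 228.
Repeatedly combine the two least-probable nodes; the expected code length is the sum of the merged weights.
merge 3/76 + 3/76 → 3/38
merge 5/76 + 3/38 → 11/76
merge 31/228 + 11/76 → 16/57
merge 17/114 + 1/6 → 6/19
merge 43/228 + 49/228 → 23/57
merge 16/57 + 6/19 → 34/57
merge 23/57 + 34/57 → 1
L = 3/38 + 11/76 + 16/57 + 6/19 + 23/57 + 34/57 + 1 = 643/228 ≈ 2.820 bits/symbol.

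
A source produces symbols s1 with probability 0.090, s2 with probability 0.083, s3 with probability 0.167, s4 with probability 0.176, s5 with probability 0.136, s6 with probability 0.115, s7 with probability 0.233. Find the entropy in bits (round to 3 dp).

H = −Σ pᵢ log₂ pᵢ.
−0.090·log₂(0.090) = 0.3127
−0.083·log₂(0.083) = 0.2980
−0.167·log₂(0.167) = 0.4312
−0.176·log₂(0.176) = 0.4411
−0.136·log₂(0.136) = 0.3915
−0.115·log₂(0.115) = 0.3588
−0.233·log₂(0.233) = 0.4897
Sum ≈ 2.7230 → 2.723 bits.

2.723 bits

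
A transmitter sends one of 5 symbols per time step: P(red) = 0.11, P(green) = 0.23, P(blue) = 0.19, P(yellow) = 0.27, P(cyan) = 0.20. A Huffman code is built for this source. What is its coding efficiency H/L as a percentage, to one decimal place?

Entropy H = −Σ p log₂ p ≈ 2.2676 bits.
Huffman merges: 11/100+19/100→3/10; 1/5+23/100→43/100; 27/100+3/10→57/100; 43/100+57/100→1. L = 23/10 ≈ 2.3000.
Efficiency = H/L = 2.2676/2.3000 = 98.6%.

98.6%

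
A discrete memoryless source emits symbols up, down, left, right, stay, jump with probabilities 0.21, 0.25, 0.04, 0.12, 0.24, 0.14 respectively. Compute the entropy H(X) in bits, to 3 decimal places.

2.417 bits

H = −Σ pᵢ log₂ pᵢ.
−0.21·log₂(0.21) = 0.4728
−0.25·log₂(0.25) = 0.5000
−0.04·log₂(0.04) = 0.1858
−0.12·log₂(0.12) = 0.3671
−0.24·log₂(0.24) = 0.4941
−0.14·log₂(0.14) = 0.3971
Sum ≈ 2.4169 → 2.417 bits.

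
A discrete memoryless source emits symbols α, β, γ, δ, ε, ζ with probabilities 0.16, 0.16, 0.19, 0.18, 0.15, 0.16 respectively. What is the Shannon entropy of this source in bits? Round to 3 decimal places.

2.580 bits

H = −Σ pᵢ log₂ pᵢ.
−0.16·log₂(0.16) = 0.4230
−0.16·log₂(0.16) = 0.4230
−0.19·log₂(0.19) = 0.4552
−0.18·log₂(0.18) = 0.4453
−0.15·log₂(0.15) = 0.4105
−0.16·log₂(0.16) = 0.4230
Sum ≈ 2.5801 → 2.580 bits.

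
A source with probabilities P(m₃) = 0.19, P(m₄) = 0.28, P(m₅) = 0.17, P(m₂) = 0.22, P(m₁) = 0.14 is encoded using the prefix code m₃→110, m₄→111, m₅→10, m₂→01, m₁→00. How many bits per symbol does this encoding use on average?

L̄ = Σ pᵢ·ℓᵢ = 0.19·3 + 0.28·3 + 0.17·2 + 0.22·2 + 0.14·2 = 2.47 bits/symbol.

2.47 bits/symbol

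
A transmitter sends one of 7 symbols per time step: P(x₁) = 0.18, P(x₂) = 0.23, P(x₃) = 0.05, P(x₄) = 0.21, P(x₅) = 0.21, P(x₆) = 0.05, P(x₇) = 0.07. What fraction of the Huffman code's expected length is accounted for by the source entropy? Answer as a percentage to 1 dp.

98.4%

Entropy H = −Σ p log₂ p ≈ 2.5794 bits.
Huffman merges: 1/20+1/20→1/10; 7/100+1/10→17/100; 17/100+9/50→7/20; 21/100+21/100→21/50; 23/100+7/20→29/50; 21/50+29/50→1. L = 131/50 ≈ 2.6200.
Efficiency = H/L = 2.5794/2.6200 = 98.4%.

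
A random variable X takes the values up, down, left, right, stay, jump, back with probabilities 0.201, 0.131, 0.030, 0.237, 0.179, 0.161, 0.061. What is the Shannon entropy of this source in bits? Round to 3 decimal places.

2.608 bits

H = −Σ pᵢ log₂ pᵢ.
−0.201·log₂(0.201) = 0.4653
−0.131·log₂(0.131) = 0.3841
−0.030·log₂(0.030) = 0.1518
−0.237·log₂(0.237) = 0.4923
−0.179·log₂(0.179) = 0.4443
−0.161·log₂(0.161) = 0.4242
−0.061·log₂(0.061) = 0.2461
Sum ≈ 2.6080 → 2.608 bits.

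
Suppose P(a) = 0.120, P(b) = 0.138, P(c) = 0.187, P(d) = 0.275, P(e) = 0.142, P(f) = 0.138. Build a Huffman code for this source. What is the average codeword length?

Repeatedly combine the two least-probable nodes; the expected code length is the sum of the merged weights.
merge 3/25 + 69/500 → 129/500
merge 69/500 + 71/500 → 7/25
merge 187/1000 + 129/500 → 89/200
merge 11/40 + 7/25 → 111/200
merge 89/200 + 111/200 → 1
L = 129/500 + 7/25 + 89/200 + 111/200 + 1 = 1269/500 = 2.538 bits/symbol.

2.538 bits/symbol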